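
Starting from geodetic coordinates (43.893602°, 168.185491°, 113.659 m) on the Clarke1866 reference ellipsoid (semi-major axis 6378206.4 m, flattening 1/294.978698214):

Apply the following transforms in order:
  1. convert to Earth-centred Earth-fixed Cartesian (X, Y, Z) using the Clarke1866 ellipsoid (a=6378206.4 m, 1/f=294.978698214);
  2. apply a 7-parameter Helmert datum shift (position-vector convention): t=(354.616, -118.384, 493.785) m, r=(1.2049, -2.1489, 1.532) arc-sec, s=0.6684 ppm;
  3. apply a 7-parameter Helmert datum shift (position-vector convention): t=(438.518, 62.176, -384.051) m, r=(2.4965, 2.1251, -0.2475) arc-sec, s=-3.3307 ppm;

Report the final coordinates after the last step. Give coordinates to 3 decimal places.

X=-4505565.528 m, Y=942453.827 m, Z=4399570.830 m

start: φ=43.893602°, λ=168.185491°, h=113.659 m
→ ECEF (a=6378206.400, f=1/294.978698214): X=-4506364.2853, Y=942619.5608, Z=4399456.4200
→ Helmert 7p (PV): X=-4506065.5168, Y=942442.6369, Z=4399911.7039
→ Helmert 7p (PV): X=-4505565.5284, Y=942453.8272, Z=4399570.8296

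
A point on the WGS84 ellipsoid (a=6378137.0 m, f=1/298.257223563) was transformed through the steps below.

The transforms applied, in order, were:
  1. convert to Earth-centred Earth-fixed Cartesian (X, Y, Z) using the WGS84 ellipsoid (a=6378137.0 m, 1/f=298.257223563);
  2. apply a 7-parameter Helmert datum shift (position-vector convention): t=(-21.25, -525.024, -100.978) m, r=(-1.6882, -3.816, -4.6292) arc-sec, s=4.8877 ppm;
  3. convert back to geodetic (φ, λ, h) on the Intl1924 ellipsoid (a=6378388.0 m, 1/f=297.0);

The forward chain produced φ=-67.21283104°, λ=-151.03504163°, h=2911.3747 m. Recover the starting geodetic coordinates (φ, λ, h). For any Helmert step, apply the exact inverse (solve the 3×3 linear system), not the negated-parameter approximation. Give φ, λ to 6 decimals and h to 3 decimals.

start: φ=-67.212831°, λ=-151.035042°, h=2911.375 m
→ ECEF (a=6378388.000, f=1/297.0): X=-2168588.0299, Y=-1200334.7562, Z=-5860465.6438
→ Helmert⁻¹: X=-2168637.6720, Y=-1199804.5743, Z=-5860305.7213
→ geod (Bowring, a=6378137.000): φ=-67.21345200°, λ=-151.04632100°, h=2854.7090 m

φ=-67.213452°, λ=-151.046321°, h=2854.709 m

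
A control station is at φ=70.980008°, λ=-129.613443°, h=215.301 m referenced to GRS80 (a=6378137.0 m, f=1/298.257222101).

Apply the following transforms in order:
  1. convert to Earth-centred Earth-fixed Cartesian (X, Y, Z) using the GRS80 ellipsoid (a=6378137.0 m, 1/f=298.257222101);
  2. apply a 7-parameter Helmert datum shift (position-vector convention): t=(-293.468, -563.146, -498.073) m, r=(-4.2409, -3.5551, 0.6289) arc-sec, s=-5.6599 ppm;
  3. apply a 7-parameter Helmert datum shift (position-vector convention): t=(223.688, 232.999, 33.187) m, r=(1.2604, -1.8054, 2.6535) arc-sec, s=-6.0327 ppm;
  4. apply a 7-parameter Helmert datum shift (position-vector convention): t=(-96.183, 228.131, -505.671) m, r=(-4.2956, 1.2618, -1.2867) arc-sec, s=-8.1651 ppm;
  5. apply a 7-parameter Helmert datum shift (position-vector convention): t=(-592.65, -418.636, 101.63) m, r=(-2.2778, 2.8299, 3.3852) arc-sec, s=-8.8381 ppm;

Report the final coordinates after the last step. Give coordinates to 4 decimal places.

X=-1330082.6812 m, Y=-1606392.4142 m, Z=6006783.6478 m

start: φ=70.980008°, λ=-129.613443°, h=215.301 m
→ ECEF (a=6378137.000, f=1/298.257222101): X=-1329367.1545, Y=-1606161.4176, Z=6007758.7359
→ Helmert 7p (PV): X=-1329751.7481, Y=-1606596.0045, Z=6007236.7705
→ Helmert 7p (PV): X=-1329551.9501, Y=-1606407.1275, Z=6007212.2615
→ Helmert 7p (PV): X=-1329610.5499, Y=-1606032.4831, Z=6006699.1285
→ Helmert 7p (PV): X=-1330082.6812, Y=-1606392.4142, Z=6006783.6478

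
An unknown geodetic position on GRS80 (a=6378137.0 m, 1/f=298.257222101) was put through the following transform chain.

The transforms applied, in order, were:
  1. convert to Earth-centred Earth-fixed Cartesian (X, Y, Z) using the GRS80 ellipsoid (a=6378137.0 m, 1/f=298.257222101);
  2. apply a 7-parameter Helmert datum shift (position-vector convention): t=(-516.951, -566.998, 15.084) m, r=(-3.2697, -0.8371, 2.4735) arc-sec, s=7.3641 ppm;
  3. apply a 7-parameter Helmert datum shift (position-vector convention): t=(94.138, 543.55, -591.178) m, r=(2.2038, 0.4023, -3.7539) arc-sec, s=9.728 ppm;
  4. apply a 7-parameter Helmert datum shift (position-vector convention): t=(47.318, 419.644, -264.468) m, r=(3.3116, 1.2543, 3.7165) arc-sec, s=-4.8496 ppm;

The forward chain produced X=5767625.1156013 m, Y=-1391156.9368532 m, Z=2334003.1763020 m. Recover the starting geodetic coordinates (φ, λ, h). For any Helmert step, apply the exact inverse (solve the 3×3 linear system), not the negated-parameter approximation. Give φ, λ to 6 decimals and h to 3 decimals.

φ=21.611586°, λ=-13.564108°, h=1007.607 m

start: X=5767625.1156, Y=-1391156.9369, Z=2334003.1763 m
→ Helmert⁻¹: X=5767566.4982, Y=-1391649.7721, Z=2334336.3804
→ Helmert⁻¹: X=5767437.0352, Y=-1392049.8678, Z=2334930.9664
→ Helmert⁻¹: X=5767904.2988, Y=-1391578.8028, Z=2334853.2204
→ geod (Bowring, a=6378137.000): φ=21.61158600°, λ=-13.56410800°, h=1007.6070 m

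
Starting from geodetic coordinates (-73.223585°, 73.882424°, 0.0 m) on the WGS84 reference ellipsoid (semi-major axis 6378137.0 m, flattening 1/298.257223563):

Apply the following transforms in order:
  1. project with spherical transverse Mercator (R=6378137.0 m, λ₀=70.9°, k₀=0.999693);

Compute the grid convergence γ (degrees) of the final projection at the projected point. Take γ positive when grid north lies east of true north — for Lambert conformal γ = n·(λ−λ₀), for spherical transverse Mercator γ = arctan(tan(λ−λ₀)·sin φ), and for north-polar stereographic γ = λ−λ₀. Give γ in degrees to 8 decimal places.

-2.85570201

start: φ=-73.223585°, λ=73.882424°, h=0.000 m
→ into tm (λ₀=70.9°): φ=-73.22358500°, λ−λ₀=2.98242400°
convergence γ = -2.85570201°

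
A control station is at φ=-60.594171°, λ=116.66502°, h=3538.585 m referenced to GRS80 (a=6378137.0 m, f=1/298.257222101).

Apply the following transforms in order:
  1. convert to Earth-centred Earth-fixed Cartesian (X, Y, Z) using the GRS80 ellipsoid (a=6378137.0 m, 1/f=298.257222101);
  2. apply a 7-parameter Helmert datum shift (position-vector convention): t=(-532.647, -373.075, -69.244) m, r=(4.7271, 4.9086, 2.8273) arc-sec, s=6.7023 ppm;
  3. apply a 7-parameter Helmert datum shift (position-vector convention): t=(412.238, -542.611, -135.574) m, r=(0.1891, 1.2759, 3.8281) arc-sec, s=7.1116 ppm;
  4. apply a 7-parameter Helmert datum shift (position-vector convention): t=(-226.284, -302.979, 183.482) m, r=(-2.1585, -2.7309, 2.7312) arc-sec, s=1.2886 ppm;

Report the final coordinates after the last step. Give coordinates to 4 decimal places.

start: φ=-60.594171°, λ=116.665020°, h=3538.585 m
→ ECEF (a=6378137.000, f=1/298.257222101): X=-1409750.0066, Y=2807244.2141, Z=-5536362.4236
→ Helmert 7p (PV): X=-1410462.3345, Y=2806997.5114, Z=-5536370.8893
→ Helmert 7p (PV): X=-1410146.4698, Y=2806453.7612, Z=-5536534.5375
→ Helmert 7p (PV): X=-1410338.4293, Y=2806077.7882, Z=-5536406.2287

X=-1410338.4293 m, Y=2806077.7882 m, Z=-5536406.2287 m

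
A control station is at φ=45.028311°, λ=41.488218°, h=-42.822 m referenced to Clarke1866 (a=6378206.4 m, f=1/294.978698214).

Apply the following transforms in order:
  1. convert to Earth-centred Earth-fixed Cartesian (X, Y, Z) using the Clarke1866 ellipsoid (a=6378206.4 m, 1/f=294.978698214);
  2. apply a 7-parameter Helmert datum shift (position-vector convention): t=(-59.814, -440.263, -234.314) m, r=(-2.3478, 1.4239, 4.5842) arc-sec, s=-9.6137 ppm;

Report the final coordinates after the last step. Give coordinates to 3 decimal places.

X=3382373.466 m, Y=2991001.825 m, Z=4489004.286 m

start: φ=45.028311°, λ=41.488218°, h=-42.822 m
→ ECEF (a=6378206.400, f=1/294.978698214): X=3382501.2887, Y=2991344.5720, Z=4489339.1580
→ Helmert 7p (PV): X=3382373.4657, Y=2991001.8251, Z=4489004.2863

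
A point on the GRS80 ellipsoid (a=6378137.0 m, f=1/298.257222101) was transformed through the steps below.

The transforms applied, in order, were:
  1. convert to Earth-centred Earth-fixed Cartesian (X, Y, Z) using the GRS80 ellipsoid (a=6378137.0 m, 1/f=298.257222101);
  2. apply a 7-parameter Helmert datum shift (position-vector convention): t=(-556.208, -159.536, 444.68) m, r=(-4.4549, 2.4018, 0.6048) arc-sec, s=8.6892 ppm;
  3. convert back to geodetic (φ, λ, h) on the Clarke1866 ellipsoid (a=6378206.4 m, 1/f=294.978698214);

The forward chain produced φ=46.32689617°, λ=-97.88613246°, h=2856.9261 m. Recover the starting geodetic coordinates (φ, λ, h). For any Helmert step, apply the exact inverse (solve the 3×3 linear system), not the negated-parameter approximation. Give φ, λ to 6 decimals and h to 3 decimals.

φ=46.322206°, λ=-97.879944°, h=2262.802 m

start: φ=46.326896°, λ=-97.886132°, h=2856.926 m
→ ECEF (a=6378206.400, f=1/294.978698214): X=-605651.8077, Y=-4372470.6151, Z=4592276.5032
→ Helmert⁻¹: X=-605156.6292, Y=-4372370.4843, Z=4591690.4433
→ geod (Bowring, a=6378137.000): φ=46.32220600°, λ=-97.87994400°, h=2262.8020 m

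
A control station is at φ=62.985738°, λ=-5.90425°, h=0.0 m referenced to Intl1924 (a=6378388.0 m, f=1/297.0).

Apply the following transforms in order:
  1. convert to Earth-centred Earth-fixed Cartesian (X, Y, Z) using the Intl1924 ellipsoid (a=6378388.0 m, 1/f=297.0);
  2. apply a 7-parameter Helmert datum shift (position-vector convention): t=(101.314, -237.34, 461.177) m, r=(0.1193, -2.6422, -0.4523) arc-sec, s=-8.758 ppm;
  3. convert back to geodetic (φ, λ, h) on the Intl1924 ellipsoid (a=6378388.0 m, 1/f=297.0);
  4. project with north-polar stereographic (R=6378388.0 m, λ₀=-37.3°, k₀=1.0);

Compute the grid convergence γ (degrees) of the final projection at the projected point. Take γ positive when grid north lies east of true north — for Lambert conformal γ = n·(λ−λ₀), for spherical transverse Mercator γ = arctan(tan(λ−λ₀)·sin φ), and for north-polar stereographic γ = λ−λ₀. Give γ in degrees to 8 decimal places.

start: φ=62.985738°, λ=-5.904250°, h=0.000 m
→ ECEF (a=6378388.000, f=1/297.0): X=2889492.4059, Y=-298816.6162, Z=5659381.6556
→ Helmert 7p (PV): X=2889495.2639, Y=-299060.9484, Z=5659830.1083
→ geod (Bowring, a=6378388.000): φ=62.98734161°, λ=-5.90903776°, h=412.2379 m
→ into stereo (λ₀=-37.3°): φ=62.98734161°, λ−λ₀=31.39096224°
convergence γ = 31.39096224°

31.39096224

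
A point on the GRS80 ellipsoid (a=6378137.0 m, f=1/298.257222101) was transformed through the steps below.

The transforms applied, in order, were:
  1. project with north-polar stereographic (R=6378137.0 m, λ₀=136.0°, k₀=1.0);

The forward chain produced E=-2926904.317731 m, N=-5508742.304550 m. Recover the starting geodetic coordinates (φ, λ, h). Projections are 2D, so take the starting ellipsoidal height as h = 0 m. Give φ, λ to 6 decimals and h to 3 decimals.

φ=37.881201°, λ=108.017403°, h=0.000 m

start: E=-2926904.3177, N=-5508742.3045 m
→ stereo⁻¹: φ=37.88120100°, λ=108.01740300°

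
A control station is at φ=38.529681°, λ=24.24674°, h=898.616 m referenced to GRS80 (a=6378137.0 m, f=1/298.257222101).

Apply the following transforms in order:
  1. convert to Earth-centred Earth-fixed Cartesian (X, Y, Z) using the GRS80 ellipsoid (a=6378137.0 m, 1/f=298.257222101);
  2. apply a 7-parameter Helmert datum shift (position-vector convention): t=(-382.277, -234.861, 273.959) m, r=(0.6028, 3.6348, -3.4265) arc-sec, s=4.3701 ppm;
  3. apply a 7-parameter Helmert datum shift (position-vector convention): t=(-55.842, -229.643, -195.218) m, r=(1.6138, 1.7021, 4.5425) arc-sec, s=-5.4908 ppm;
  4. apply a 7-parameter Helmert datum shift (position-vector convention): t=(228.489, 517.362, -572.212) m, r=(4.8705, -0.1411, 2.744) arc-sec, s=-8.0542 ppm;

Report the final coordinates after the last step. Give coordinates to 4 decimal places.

start: φ=38.529681°, λ=24.246740°, h=898.616 m
→ ECEF (a=6378137.000, f=1/298.257222101): X=4555936.9444, Y=2051988.1316, Z=3952167.1476
→ Helmert 7p (PV): X=4555678.3107, Y=2051675.0037, Z=3952384.0898
→ Helmert 7p (PV): X=4555584.8863, Y=2051503.5000, Z=3952145.6288
→ Helmert 7p (PV): X=4555746.6886, Y=2051971.6219, Z=3951593.1432

X=4555746.6886 m, Y=2051971.6219 m, Z=3951593.1432 m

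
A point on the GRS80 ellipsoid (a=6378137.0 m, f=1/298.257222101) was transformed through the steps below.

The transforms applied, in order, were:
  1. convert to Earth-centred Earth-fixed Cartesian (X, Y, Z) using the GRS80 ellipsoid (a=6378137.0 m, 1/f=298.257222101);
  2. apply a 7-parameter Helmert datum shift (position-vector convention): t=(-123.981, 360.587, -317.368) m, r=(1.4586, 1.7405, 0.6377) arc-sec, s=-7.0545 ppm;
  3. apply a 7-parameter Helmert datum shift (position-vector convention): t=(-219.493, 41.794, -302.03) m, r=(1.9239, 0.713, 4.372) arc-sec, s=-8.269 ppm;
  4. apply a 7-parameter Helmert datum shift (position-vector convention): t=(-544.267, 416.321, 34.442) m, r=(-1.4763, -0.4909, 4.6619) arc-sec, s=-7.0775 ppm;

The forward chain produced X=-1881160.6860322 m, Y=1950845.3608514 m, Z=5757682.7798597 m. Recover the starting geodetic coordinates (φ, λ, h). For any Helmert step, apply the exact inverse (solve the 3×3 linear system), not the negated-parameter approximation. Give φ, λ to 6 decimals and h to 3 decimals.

start: X=-1881160.6860, Y=1950845.3609, Z=5757682.7799 m
→ Helmert⁻¹: X=-1880571.9431, Y=1950444.1382, Z=5757707.5235
→ Helmert⁻¹: X=-1880346.5596, Y=1950512.0353, Z=5758032.4740
→ Helmert⁻¹: X=-1880278.4035, Y=1950211.7391, Z=5758360.8075
→ geod (Bowring, a=6378137.000): φ=64.95324500°, λ=133.95406600°, h=3152.3670 m

φ=64.953245°, λ=133.954066°, h=3152.367 m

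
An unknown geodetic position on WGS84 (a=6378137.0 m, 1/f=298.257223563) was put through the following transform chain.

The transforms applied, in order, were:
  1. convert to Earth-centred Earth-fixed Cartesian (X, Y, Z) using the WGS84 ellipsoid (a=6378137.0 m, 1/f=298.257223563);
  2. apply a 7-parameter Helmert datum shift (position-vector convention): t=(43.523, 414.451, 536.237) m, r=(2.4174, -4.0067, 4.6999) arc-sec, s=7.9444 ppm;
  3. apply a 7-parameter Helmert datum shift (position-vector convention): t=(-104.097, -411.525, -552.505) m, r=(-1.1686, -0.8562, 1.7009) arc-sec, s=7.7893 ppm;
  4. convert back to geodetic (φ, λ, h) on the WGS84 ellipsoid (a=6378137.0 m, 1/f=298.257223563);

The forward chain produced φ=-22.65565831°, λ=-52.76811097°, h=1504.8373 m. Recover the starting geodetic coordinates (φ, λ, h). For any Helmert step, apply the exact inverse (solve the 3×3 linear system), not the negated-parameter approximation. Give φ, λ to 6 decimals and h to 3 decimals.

start: φ=-22.655658°, λ=-52.768111°, h=1504.837 m
→ ECEF (a=6378137.000, f=1/298.257223563): X=3563875.7755, Y=-4689810.5849, Z=-2442152.8507
→ Helmert⁻¹: X=3563903.3072, Y=-4689378.0886, Z=-2441622.6890
→ Helmert⁻¹: X=3563677.1707, Y=-4689865.1052, Z=-2442153.7845
→ geod (Bowring, a=6378137.000): φ=-22.65593300°, λ=-52.76997000°, h=1434.3670 m

φ=-22.655933°, λ=-52.769970°, h=1434.367 m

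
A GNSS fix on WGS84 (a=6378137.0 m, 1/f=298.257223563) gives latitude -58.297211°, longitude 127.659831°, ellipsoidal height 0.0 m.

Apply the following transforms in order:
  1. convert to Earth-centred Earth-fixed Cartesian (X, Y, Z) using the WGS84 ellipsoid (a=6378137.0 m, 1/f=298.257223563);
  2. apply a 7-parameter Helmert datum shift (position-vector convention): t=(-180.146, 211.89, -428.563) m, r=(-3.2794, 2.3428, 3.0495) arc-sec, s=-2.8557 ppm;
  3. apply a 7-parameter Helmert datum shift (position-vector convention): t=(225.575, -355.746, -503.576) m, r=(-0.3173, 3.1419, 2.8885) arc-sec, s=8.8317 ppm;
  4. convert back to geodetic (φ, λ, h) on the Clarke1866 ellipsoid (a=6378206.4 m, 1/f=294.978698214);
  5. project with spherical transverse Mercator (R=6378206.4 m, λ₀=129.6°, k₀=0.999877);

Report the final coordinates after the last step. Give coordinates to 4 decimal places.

start: φ=-58.297211°, λ=127.659831°, h=0.000 m
→ ECEF (a=6378137.000, f=1/298.257223563): X=-2052832.7574, Y=2659907.2065, Z=-5403206.9823
→ Helmert 7p (PV): X=-2053107.7368, Y=2659995.2456, Z=-5403639.0886
→ Helmert 7p (PV): X=-2053019.8556, Y=2659625.9277, Z=-5404163.2059
→ geod (Bowring, a=6378206.400): φ=-58.30446193°, λ=127.66528750°, h=859.3041 m
→ tm (R=6378206.4, λ₀=129.6°): E=-113134.8743, N=-6491320.7722

E=-113134.8743 m, N=-6491320.7722 m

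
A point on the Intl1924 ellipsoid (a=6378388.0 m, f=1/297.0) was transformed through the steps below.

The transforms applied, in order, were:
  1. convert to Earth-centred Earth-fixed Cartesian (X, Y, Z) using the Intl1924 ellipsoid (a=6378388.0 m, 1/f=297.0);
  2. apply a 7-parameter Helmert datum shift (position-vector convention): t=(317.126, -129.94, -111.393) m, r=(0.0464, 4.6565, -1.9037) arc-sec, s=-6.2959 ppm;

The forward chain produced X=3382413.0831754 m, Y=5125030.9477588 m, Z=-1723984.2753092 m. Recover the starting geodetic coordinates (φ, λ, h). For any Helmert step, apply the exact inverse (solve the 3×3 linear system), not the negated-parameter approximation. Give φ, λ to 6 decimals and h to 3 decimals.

start: X=3382413.0832, Y=5125030.9478, Z=-1723984.2753 m
→ Helmert⁻¹: X=3382108.8635, Y=5125223.9825, Z=-1723808.5364
→ geod (Bowring, a=6378388.000): φ=-15.78157800°, λ=56.57938600°, h=1126.5000 m

φ=-15.781578°, λ=56.579386°, h=1126.500 m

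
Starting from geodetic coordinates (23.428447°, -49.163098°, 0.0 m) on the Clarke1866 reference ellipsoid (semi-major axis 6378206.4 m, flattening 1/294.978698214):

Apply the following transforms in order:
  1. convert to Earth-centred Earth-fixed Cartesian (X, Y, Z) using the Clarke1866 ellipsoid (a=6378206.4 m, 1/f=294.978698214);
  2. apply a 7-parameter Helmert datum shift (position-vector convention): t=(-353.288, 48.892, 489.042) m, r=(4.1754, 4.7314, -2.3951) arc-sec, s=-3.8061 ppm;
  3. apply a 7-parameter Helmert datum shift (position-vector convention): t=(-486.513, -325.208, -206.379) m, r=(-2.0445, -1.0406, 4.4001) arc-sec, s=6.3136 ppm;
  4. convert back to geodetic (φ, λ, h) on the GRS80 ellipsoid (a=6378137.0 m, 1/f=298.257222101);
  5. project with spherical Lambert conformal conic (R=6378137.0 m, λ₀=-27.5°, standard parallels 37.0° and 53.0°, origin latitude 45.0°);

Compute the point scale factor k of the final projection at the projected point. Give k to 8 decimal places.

1.05803423

start: φ=23.428447°, λ=-49.163098°, h=0.000 m
→ ECEF (a=6378206.400, f=1/294.978698214): X=3828960.8375, Y=-4430122.1923, Z=2520180.6152
→ Helmert 7p (PV): X=3828599.3436, Y=-4430151.9152, Z=2520482.5567
→ Helmert 7p (PV): X=3828218.7929, Y=-4430398.4369, Z=2520355.3183
→ geod (Bowring, a=6378137.000): φ=23.42932213°, λ=-49.17035926°, h=-152.0545 m
→ into lcc (λ₀=-27.5°): φ=23.42932213°, λ−λ₀=-21.67035926°
scale k = 1.05803423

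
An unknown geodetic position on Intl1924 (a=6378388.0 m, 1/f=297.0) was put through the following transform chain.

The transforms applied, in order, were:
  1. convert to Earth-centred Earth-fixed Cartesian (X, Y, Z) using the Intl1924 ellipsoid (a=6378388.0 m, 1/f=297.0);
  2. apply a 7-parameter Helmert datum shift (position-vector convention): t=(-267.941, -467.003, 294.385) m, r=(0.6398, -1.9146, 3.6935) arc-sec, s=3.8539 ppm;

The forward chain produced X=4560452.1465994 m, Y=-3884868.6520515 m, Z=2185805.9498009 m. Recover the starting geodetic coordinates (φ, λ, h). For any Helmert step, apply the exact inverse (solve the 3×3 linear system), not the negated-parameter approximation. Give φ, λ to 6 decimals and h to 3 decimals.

start: X=4560452.1466, Y=-3884868.6521, Z=2185805.9498 m
→ Helmert⁻¹: X=4560653.2397, Y=-3884461.5658, Z=2185472.8580
→ geod (Bowring, a=6378388.000): φ=20.16722600°, λ=-40.42215200°, h=1048.7030 m

φ=20.167226°, λ=-40.422152°, h=1048.703 m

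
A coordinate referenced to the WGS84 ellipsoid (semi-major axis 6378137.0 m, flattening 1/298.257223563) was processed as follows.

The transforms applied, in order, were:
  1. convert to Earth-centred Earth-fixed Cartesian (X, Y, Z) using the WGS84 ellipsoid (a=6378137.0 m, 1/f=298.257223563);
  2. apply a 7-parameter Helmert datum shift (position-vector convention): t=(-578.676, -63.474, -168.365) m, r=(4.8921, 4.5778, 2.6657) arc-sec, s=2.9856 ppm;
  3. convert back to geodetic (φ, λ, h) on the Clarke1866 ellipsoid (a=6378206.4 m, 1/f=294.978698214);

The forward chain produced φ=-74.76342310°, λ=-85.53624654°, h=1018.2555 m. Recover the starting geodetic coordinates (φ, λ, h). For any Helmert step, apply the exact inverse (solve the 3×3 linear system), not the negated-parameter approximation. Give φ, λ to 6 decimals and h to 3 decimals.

φ=-74.760654°, λ=-85.512929°, h=679.748 m

start: φ=-74.763423°, λ=-85.536247°, h=1018.256 m
→ ECEF (a=6378206.400, f=1/294.978698214): X=130891.7761, Y=-1676698.1755, Z=-6132682.6290
→ Helmert⁻¹: X=131584.4919, Y=-1676776.8432, Z=-6132453.2654
→ geod (Bowring, a=6378137.000): φ=-74.76065400°, λ=-85.51292900°, h=679.7480 m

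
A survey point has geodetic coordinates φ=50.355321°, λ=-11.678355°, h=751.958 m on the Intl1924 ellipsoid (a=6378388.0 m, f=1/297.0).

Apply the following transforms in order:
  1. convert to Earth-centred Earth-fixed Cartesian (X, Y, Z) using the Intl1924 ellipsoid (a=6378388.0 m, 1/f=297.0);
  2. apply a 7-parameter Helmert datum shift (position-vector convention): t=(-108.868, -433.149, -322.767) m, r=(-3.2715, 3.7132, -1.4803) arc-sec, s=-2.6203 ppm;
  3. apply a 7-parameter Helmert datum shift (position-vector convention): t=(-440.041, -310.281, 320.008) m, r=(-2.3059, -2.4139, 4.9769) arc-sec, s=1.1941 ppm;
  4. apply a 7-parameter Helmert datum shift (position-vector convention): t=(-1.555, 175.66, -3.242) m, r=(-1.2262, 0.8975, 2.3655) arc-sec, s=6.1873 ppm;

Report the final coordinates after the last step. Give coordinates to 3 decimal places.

X=3993306.561 m, Y=-825792.071 m, Z=4888775.340 m

start: φ=50.355321°, λ=-11.678355°, h=751.958 m
→ ECEF (a=6378388.000, f=1/297.0): X=3993762.4657, Y=-825495.1151, Z=4888773.3620
→ Helmert 7p (PV): X=3993725.2165, Y=-825877.2240, Z=4888378.9819
→ Helmert 7p (PV): X=3993252.6634, Y=-826037.4789, Z=4888760.7982
→ Helmert 7p (PV): X=3993306.5613, Y=-825792.0710, Z=4888775.3395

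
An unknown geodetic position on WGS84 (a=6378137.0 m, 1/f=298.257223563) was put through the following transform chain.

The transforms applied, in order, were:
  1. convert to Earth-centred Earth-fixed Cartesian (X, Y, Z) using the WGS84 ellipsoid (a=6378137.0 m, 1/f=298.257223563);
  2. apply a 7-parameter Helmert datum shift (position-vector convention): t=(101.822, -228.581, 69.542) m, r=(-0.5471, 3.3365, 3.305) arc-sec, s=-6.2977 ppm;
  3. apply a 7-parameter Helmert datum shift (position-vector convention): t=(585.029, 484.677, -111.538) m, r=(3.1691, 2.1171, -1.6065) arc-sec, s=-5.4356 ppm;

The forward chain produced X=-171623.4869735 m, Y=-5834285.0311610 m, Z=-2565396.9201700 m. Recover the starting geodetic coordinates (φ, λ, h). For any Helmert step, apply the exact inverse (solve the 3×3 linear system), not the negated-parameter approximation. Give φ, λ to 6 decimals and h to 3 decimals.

φ=-23.866490°, λ=-91.691410°, h=1353.806 m

start: X=-171623.4870, Y=-5834285.0312, Z=-2565396.9202 m
→ Helmert⁻¹: X=-172137.6779, Y=-5834842.1770, Z=-2565211.4451
→ Helmert⁻¹: X=-172292.5775, Y=-5834640.7759, Z=-2565315.4054
→ geod (Bowring, a=6378137.000): φ=-23.86649000°, λ=-91.69141000°, h=1353.8060 m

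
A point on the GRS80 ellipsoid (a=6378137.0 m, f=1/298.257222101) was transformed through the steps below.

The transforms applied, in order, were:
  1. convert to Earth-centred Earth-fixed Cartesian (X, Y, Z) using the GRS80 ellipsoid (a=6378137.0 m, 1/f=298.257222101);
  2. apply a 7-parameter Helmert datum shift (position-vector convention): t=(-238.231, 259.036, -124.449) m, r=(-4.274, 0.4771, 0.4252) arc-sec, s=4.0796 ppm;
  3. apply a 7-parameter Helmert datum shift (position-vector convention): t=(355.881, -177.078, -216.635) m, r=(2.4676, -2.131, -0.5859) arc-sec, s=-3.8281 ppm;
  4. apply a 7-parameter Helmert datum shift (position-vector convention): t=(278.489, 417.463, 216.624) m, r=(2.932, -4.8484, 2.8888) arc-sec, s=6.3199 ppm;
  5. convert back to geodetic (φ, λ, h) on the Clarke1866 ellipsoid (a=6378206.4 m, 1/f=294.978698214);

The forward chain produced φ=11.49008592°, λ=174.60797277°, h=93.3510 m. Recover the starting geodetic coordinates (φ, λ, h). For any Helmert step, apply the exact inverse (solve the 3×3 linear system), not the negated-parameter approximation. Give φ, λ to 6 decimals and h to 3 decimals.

φ=11.491506°, λ=174.612016°, h=477.001 m

start: φ=11.490086°, λ=174.607973°, h=93.351 m
→ ECEF (a=6378206.400, f=1/294.978698214): X=-6223651.2280, Y=587434.4979, Z=1262116.6521
→ Helmert⁻¹: X=-6223852.4950, Y=587118.4313, Z=1262030.0034
→ Helmert⁻¹: X=-6224220.8298, Y=587295.1789, Z=1262308.7492
→ Helmert⁻¹: X=-6223958.9175, Y=587020.4196, Z=1262425.8153
→ geod (Bowring, a=6378137.000): φ=11.49150600°, λ=174.61201600°, h=477.0010 m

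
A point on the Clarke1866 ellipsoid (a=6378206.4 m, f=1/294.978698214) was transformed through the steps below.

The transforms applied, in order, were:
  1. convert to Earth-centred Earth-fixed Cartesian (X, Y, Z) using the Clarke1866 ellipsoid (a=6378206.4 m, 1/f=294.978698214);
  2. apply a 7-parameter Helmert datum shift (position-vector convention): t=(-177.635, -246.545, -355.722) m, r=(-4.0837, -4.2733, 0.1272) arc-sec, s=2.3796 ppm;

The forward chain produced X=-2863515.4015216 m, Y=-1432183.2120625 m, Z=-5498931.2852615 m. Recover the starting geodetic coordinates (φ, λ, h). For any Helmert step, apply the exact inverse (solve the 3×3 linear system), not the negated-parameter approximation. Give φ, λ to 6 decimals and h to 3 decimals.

start: X=-2863515.4015, Y=-1432183.2121, Z=-5498931.2853 m
→ Helmert⁻¹: X=-2863445.7520, Y=-1431822.6320, Z=-5498531.5030
→ geod (Bowring, a=6378206.400): φ=-59.95915900°, λ=-153.43335200°, h=610.3920 m

φ=-59.959159°, λ=-153.433352°, h=610.392 m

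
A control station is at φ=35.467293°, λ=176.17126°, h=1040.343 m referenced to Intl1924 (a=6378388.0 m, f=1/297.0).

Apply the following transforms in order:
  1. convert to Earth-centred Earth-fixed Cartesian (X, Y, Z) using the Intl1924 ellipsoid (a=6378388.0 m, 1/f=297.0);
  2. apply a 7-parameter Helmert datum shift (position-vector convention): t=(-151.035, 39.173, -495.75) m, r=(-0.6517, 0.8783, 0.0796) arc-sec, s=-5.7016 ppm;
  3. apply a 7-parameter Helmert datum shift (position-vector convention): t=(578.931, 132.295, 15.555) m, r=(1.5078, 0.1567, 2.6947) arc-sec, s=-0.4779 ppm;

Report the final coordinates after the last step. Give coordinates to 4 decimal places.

X=-5189511.2086 m, Y=347417.5700 m, Z=3680398.8608 m

start: φ=35.467293°, λ=176.171260°, h=1040.343 m
→ ECEF (a=6378388.000, f=1/297.0): X=-5189984.9733, Y=347333.3299, Z=3680874.3172
→ Helmert 7p (PV): X=-5190090.8776, Y=347380.1494, Z=3680378.5823
→ Helmert 7p (PV): X=-5189511.2086, Y=347417.5700, Z=3680398.8608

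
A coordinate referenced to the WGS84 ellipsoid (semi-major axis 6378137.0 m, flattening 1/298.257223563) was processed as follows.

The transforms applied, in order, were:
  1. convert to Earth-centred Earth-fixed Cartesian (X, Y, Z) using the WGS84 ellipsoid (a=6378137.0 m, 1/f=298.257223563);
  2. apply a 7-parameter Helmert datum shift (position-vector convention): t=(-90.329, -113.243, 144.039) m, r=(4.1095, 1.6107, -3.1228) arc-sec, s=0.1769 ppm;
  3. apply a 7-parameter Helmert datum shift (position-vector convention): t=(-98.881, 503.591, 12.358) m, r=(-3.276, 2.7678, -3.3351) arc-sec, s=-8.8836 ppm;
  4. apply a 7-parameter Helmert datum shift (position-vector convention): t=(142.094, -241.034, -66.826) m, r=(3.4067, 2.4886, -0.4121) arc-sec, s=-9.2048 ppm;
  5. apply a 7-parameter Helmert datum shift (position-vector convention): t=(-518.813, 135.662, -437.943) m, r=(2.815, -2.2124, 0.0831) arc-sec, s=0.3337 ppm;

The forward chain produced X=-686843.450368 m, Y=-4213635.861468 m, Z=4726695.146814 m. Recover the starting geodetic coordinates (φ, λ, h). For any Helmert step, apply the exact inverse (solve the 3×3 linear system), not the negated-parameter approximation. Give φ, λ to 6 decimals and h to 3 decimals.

start: X=-686843.4504, Y=-4213635.8615, Z=4726695.1468 m
→ Helmert⁻¹: X=-686275.4020, Y=-4213705.3264, Z=4727196.3799
→ Helmert⁻¹: X=-686472.4323, Y=-4213426.3705, Z=4727368.0271
→ Helmert⁻¹: X=-686374.9461, Y=-4214053.5763, Z=4727321.5255
→ Helmert⁻¹: X=-686257.6136, Y=-4213855.7946, Z=4727255.2457
→ geod (Bowring, a=6378137.000): φ=48.10481900°, λ=-99.24983600°, h=3476.9760 m

φ=48.104819°, λ=-99.249836°, h=3476.976 m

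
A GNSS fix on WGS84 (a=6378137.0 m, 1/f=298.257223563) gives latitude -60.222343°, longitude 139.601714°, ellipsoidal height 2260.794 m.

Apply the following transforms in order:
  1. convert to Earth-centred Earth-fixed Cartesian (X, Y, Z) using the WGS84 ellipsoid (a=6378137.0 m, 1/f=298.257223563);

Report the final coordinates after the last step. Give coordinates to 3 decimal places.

X=-2419278.468 m, Y=2058842.574 m, Z=-5514783.834 m

start: φ=-60.222343°, λ=139.601714°, h=2260.794 m
→ ECEF (a=6378137.000, f=1/298.257223563): X=-2419278.4684, Y=2058842.5740, Z=-5514783.8344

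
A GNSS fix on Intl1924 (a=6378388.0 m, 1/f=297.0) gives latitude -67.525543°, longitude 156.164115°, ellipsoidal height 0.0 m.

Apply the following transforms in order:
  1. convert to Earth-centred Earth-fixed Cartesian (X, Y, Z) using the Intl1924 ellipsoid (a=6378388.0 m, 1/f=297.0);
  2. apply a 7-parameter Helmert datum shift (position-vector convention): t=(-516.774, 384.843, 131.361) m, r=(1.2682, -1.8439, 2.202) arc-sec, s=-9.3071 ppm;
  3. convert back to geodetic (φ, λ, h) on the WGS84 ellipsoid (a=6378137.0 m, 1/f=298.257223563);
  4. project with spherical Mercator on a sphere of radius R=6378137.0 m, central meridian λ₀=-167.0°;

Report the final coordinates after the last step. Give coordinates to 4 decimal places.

E=-4100998.6755 m, N=-10305709.1460 m

start: φ=-67.525543°, λ=156.164115°, h=0.000 m
→ ECEF (a=6378388.000, f=1/297.0): X=-2236736.5516, Y=988192.2322, Z=-5871202.0493
→ Helmert 7p (PV): X=-2237190.5725, Y=988580.0980, Z=-5871029.9637
→ geod (Bowring, a=6378137.000): φ=-67.51963368°, λ=156.16010210°, h=232.7170 m
→ merc (R=6378137.0, λ₀=-167.0°): E=-4100998.6755, N=-10305709.1460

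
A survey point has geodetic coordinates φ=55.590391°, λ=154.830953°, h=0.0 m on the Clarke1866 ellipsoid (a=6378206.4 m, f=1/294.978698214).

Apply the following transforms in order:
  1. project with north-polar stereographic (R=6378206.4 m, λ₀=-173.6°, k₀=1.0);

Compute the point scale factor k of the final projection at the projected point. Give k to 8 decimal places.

start: φ=55.590391°, λ=154.830953°, h=0.000 m
→ into stereo (λ₀=-173.6°): φ=55.59039100°, λ−λ₀=-31.56904700°
scale k = 1.09587916

1.09587916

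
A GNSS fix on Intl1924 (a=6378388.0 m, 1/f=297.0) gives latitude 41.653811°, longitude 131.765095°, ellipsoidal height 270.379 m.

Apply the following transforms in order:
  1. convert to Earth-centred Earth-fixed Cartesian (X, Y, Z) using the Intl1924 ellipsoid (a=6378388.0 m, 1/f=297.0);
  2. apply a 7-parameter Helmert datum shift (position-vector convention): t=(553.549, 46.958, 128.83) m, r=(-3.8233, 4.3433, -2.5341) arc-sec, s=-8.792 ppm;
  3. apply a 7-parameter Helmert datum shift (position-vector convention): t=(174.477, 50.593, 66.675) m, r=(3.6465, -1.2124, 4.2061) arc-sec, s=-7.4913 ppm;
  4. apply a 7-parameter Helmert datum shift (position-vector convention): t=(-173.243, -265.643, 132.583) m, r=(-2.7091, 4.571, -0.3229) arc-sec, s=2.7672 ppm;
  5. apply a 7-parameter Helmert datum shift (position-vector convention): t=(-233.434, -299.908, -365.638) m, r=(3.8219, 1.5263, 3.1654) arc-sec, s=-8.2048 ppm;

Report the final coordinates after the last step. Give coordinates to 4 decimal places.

start: φ=41.653811°, λ=131.765095°, h=270.379 m
→ ECEF (a=6378388.000, f=1/297.0): X=-3179231.9338, Y=3560139.9675, Z=4217203.4554
→ Helmert 7p (PV): X=-3178517.8942, Y=3560272.8523, Z=4217296.1622
→ Helmert 7p (PV): X=-3178416.9942, Y=3560157.4033, Z=4217375.5020
→ Helmert 7p (PV): X=-3178499.9984, Y=3559961.9792, Z=4217543.4324
→ Helmert 7p (PV): X=-3178730.7769, Y=3559505.9380, Z=4217232.6724

X=-3178730.7769 m, Y=3559505.9380 m, Z=4217232.6724 m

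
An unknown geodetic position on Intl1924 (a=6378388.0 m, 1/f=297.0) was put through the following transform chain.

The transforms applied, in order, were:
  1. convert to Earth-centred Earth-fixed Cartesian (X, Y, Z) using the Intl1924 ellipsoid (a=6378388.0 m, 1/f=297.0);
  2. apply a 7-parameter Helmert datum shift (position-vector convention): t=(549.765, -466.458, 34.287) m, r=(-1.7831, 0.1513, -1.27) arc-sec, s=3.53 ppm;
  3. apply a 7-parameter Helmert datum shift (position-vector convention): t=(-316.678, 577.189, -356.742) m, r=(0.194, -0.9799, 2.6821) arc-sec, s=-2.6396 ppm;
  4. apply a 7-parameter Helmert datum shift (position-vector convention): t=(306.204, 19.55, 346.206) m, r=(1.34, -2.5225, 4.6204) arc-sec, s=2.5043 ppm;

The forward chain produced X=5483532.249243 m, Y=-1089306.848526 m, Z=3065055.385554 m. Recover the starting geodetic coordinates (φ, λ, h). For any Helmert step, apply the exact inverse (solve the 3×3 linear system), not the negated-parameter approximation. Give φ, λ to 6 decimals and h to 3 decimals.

φ=28.897706°, λ=-11.239571°, h=1877.507 m

start: X=5483532.2492, Y=-1089306.8485, Z=3065055.3856 m
→ Helmert⁻¹: X=5483225.3889, Y=-1089426.5871, Z=3064641.5254
→ Helmert⁻¹: X=5483556.9276, Y=-1090075.0743, Z=3064981.3324
→ Helmert⁻¹: X=5482992.2683, Y=-1089597.5059, Z=3064930.8288
→ geod (Bowring, a=6378388.000): φ=28.89770600°, λ=-11.23957100°, h=1877.5070 m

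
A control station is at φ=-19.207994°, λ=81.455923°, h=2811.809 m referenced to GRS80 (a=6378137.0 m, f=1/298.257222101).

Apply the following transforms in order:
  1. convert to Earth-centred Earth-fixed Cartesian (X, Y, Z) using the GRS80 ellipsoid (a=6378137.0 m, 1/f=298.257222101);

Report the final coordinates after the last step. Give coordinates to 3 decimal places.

start: φ=-19.207994°, λ=81.455923°, h=2811.809 m
→ ECEF (a=6378137.000, f=1/298.257222101): X=895567.5007, Y=5961009.2267, Z=-2086030.0806

X=895567.501 m, Y=5961009.227 m, Z=-2086030.081 m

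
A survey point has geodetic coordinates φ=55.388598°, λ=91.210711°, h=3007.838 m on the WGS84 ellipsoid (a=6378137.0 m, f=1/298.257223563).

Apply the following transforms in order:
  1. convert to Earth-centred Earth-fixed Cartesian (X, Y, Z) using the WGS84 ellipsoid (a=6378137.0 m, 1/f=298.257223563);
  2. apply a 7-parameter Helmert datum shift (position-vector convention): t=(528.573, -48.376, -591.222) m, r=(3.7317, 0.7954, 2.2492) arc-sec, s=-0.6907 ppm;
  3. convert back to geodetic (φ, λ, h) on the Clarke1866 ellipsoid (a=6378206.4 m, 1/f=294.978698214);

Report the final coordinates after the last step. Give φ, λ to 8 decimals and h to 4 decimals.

start: φ=55.388598°, λ=91.210711°, h=3007.838 m
→ ECEF (a=6378137.000, f=1/298.257223563): X=-76758.1819, Y=3631969.3686, Z=5228552.4490
→ Helmert 7p (PV): X=-76248.9980, Y=3631823.0532, Z=5228023.6205
→ geod (Bowring, a=6378206.400): φ=55.38906083°, λ=91.20273042°, h=2574.9988 m

φ=55.38906083°, λ=91.20273042°, h=2574.9988 m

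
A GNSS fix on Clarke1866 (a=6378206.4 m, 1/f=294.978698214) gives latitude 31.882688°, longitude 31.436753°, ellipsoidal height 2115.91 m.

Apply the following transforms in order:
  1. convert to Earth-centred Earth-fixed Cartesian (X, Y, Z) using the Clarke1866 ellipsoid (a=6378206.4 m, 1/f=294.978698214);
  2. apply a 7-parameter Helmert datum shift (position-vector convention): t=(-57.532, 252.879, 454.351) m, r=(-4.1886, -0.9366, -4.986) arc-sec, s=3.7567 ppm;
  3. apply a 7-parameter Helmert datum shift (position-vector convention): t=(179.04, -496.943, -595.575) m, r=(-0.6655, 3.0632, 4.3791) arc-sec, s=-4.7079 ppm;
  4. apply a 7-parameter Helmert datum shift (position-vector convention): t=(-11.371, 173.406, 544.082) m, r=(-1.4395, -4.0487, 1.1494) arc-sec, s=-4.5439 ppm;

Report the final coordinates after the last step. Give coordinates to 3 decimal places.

X=4626912.551 m, Y=2828354.947 m, Z=3350672.375 m

start: φ=31.882688°, λ=31.436753°, h=2115.910 m
→ ECEF (a=6378206.400, f=1/294.978698214): X=4626866.4904, Y=2828326.7518, Z=3350331.1075
→ Helmert 7p (PV): X=4626879.4959, Y=2828546.4463, Z=3350761.6195
→ Helmert 7p (PV): X=4627026.4632, Y=2828145.2281, Z=3350072.4308
→ Helmert 7p (PV): X=4626912.5507, Y=2828354.9468, Z=3350672.3751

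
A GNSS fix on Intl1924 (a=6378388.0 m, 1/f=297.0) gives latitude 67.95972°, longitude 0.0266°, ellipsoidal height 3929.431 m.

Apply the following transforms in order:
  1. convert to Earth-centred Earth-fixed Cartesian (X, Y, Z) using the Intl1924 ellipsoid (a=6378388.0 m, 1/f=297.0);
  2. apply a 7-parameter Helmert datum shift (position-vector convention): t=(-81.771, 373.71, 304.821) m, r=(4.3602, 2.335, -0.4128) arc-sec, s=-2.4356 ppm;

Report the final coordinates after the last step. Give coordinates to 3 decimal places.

X=2401939.238 m, Y=1359.454 m, Z=5893450.155 m

start: φ=67.959720°, λ=0.026600°, h=3929.431 m
→ ECEF (a=6378388.000, f=1/297.0): X=2401960.1438, Y=1115.1283, Z=5893186.8551
→ Helmert 7p (PV): X=2401939.2378, Y=1359.4536, Z=5893450.1552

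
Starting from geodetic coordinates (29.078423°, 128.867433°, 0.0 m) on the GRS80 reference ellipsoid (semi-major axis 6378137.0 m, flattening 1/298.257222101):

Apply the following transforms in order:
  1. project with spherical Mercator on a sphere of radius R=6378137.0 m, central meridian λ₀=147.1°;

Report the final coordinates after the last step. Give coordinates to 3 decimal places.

start: φ=29.078423°, λ=128.867433°, h=0.000 m
→ merc (R=6378137.0, λ₀=147.1°): E=-2029640.0743, N=3385631.3171

E=-2029640.074 m, N=3385631.317 m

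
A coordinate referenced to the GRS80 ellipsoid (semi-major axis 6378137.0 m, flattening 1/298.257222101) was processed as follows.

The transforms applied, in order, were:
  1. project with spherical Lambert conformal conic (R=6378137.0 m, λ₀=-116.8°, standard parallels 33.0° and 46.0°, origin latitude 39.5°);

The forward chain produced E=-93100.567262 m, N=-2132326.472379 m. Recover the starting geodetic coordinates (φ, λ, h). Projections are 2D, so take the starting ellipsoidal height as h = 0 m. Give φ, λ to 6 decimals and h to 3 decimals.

φ=20.555418°, λ=-117.653577°, h=0.000 m

start: E=-93100.5673, N=-2132326.4724 m
→ lcc⁻¹: φ=20.55541800°, λ=-117.65357700°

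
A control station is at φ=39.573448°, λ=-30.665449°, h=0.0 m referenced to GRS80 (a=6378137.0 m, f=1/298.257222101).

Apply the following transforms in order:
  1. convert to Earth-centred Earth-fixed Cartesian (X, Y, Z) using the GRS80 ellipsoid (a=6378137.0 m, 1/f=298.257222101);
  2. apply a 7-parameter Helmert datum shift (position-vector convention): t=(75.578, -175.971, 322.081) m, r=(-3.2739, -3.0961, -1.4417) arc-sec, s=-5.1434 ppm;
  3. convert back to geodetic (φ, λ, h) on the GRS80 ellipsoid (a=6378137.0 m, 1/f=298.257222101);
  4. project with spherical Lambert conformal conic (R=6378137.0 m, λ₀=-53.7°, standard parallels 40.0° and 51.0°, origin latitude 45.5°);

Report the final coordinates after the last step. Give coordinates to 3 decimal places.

E=1950652.707 m, N=-375585.577 m

start: φ=39.573448°, λ=-30.665449°, h=0.000 m
→ ECEF (a=6378137.000, f=1/298.257222101): X=4234580.4217, Y=-2510857.2680, Z=4041592.4974
→ Helmert 7p (PV): X=4234556.0046, Y=-2510985.7732, Z=4041997.2059
→ geod (Bowring, a=6378137.000): φ=39.57600203°, λ=-30.66688037°, h=292.1643 m
→ lcc (R=6378137.0, λ₀=-53.7°): E=1950652.7073, N=-375585.5766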